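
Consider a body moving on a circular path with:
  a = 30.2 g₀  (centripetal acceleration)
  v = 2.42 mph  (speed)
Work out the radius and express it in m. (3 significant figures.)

0.00395 m

Solving a = v²/r for r: r = v²/a.
a = 30.2 g₀ = 296.2 m/s²; v = 2.42 mph = 1.082 m/s.
r = 0.003952 m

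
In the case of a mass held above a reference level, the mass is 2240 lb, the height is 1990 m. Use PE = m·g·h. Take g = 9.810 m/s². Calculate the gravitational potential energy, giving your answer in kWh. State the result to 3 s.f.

5.51 kWh

Directly: PE = mgh.
m = 2240 lb = 1016 kg; h = 1990 m; g = 9.810 m/s².
PE = 1.984×10^7 J
1.984×10^7 J × (1 kWh / 3.600×10^6 J) = 5.510 kWh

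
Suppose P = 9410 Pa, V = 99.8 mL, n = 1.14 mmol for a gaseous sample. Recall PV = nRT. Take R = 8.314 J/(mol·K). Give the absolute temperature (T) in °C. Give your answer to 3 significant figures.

From the ideal-gas law: T = PV/(nR).
P = 9410 Pa; V = 99.8 mL = 9.980×10^-5 m³; n = 1.14 mmol = 0.001140 mol; R = 8.314 J/(mol·K).
T = 99.08 K
99.08 K − 273.15 = -174.1 °C

-174 °C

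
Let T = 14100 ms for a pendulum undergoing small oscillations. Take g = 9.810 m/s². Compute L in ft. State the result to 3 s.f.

Solving T = 2π√(L/g) for L: L = g·(T/2π)².
T = 14100 ms = 14.10 s; g = 9.810 m/s².
L = 49.40 m
49.40 m × (1 ft / 0.3048 m) = 162.1 ft

162 ft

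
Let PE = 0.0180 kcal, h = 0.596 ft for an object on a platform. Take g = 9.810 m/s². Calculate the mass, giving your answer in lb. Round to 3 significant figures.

93.2 lb

Rearranging: m = PE/(g·h).
PE = 0.0180 kcal = 75.31 J; h = 0.596 ft = 0.1817 m; g = 9.810 m/s².
m = 42.26 kg
42.26 kg × (1 lb / 0.4536 kg) = 93.17 lb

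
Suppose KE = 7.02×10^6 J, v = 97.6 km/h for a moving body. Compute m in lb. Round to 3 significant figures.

42100 lb

Solving KE = ½mv² for m: m = 2·KE/v².
KE = 7.02×10^6 J; v = 97.6 km/h = 27.11 m/s.
m = 19102 kg
19102 kg × (1 lb / 0.4536 kg) = 42112 lb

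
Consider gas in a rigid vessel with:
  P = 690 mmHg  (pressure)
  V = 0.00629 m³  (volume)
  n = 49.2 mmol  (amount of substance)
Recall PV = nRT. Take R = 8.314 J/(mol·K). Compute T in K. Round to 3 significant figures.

From the ideal-gas law: T = PV/(nR).
P = 690 mmHg = 91992 Pa; V = 0.00629 m³; n = 49.2 mmol = 0.04920 mol; R = 8.314 J/(mol·K).
T = 1415 K

1410 K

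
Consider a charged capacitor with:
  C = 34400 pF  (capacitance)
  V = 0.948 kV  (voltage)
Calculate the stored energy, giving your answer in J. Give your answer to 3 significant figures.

0.0155 J

Directly: E = ½CV².
C = 34400 pF = 3.440×10^-8 F; V = 0.948 kV = 948.0 V.
E = 0.01546 J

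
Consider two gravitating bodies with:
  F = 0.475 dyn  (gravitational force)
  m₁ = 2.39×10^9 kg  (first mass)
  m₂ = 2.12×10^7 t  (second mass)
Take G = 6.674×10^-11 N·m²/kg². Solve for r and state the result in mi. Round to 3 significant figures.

16600 mi

Rearranging F = G·m₁·m₂/r² for r: r = √(G·m₁m₂/F).
F = 0.475 dyn = 4.750×10^-6 N; m₁ = 2.39×10^9 kg; m₂ = 2.12×10^7 t = 2.120×10^10 kg; G = 6.674×10^-11 N·m²/kg².
r = 2.668×10^7 m
2.668×10^7 m × (1 mi / 1609 m) = 16579 mi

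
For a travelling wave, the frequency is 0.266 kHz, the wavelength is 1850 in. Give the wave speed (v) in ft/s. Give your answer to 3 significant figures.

41000 ft/s

Directly: v = fλ.
f = 0.266 kHz = 266.0 Hz; λ = 1850 in = 46.99 m.
v = 12499 m/s
12499 m/s × (1 ft/s / 0.3048 m/s) = 41008 ft/s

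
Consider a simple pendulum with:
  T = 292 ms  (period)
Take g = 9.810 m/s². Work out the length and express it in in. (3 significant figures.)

0.834 in

Rearranging T = 2π√(L/g) for L: L = g·(T/2π)².
T = 292 ms = 0.2920 s; g = 9.810 m/s².
L = 0.02119 m
0.02119 m × (1 in / 0.02540 m) = 0.8341 in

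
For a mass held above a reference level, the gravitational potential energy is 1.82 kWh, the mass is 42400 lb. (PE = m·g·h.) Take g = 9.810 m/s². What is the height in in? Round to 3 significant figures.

1370 in

Rearranging PE = m·g·h for h: h = PE/(m·g).
PE = 1.82 kWh = 6.552×10^6 J; m = 42400 lb = 19232 kg; g = 9.810 m/s².
h = 34.73 m
34.73 m × (1 in / 0.02540 m) = 1367 in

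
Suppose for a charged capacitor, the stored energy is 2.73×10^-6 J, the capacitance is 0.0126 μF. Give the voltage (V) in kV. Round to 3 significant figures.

Rearranging E = ½C·V² for V: V = √(2E/C).
E = 2.73×10^-6 J; C = 0.0126 μF = 1.260×10^-8 F.
V = 20.82 V
20.82 V × (1 kV / 1000 V) = 0.02082 kV

0.0208 kV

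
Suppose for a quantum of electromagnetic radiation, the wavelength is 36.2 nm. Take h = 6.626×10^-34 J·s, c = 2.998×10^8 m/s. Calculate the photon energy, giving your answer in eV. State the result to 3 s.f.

34.3 eV

Directly: E = hc/λ.
λ = 36.2 nm = 3.620×10^-8 m; h = 6.626×10^-34 J·s; c = 2.998×10^8 m/s.
E = 5.487×10^-18 J
5.487×10^-18 J × (1 eV / 1.602×10^-19 J) = 34.25 eV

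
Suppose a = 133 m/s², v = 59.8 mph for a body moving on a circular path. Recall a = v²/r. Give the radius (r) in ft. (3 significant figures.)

17.6 ft

Solving a = v²/r for r: r = v²/a.
a = 133 m/s²; v = 59.8 mph = 26.73 m/s.
r = 5.373 m
5.373 m × (1 ft / 0.3048 m) = 17.63 ft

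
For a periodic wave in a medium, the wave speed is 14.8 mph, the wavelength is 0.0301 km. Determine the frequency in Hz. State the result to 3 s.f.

0.220 Hz

Solving v = f·λ for f: f = v/λ.
v = 14.8 mph = 6.616 m/s; λ = 0.0301 km = 30.10 m.
f = 0.2198 Hz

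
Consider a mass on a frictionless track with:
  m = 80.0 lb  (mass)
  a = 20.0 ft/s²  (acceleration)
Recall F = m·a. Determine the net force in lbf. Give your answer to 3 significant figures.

49.7 lbf

From Newton's second law: F = m·a.
m = 80.0 lb = 36.29 kg; a = 20.0 ft/s² = 6.096 m/s².
F = 221.2 N
221.2 N × (1 lbf / 4.448 N) = 49.73 lbf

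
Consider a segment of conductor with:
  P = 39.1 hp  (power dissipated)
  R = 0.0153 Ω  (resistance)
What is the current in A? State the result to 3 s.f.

1380 A

Rearranging P = I²R for I: I = √(P/R).
P = 39.1 hp = 29157 W; R = 0.0153 Ω.
I = 1380 A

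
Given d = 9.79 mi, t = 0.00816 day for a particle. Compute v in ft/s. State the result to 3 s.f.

v is given directly by: v = d/t.
d = 9.79 mi = 15755 m; t = 0.00816 day = 705.0 s.
v = 22.35 m/s
22.35 m/s × (1 ft/s / 0.3048 m/s) = 73.32 ft/s

73.3 ft/s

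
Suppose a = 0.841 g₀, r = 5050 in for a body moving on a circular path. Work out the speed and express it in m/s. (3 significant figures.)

32.5 m/s

Rearranging: v = √(a·r).
a = 0.841 g₀ = 8.247 m/s²; r = 5050 in = 128.3 m.
v = 32.53 m/s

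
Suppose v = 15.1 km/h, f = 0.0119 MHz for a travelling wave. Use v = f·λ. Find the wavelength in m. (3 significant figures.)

3.52×10^-4 m

Solving v = f·λ for λ: λ = v/f.
v = 15.1 km/h = 4.194 m/s; f = 0.0119 MHz = 11900 Hz.
λ = 3.525×10^-4 m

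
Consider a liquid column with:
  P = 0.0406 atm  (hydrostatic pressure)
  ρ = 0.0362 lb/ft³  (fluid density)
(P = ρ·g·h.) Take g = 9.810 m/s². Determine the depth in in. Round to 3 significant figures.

28500 in

Solving P = ρ·g·h for h: h = P/(ρ·g).
P = 0.0406 atm = 4114 Pa; ρ = 0.0362 lb/ft³ = 0.5799 kg/m³; g = 9.810 m/s².
h = 723.2 m
723.2 m × (1 in / 0.02540 m) = 28472 in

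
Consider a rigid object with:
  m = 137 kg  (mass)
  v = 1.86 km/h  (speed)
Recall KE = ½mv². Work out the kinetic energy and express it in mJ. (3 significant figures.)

18300 mJ

Directly: KE = ½mv².
m = 137 kg; v = 1.86 km/h = 0.5167 m/s.
KE = 18.29 J  (the unit combination reduces to kg·m²/s² = J)
18.29 J × (1 mJ / 0.001000 J) = 18286 mJ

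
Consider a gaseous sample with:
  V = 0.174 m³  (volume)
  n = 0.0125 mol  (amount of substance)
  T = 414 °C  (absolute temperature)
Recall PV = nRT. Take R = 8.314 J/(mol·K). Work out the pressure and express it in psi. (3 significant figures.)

From the ideal-gas law: P = nRT/V.
V = 0.174 m³; n = 0.0125 mol; T = 414 °C = 687.1 K; R = 8.314 J/(mol·K).
P = 410.4 Pa
410.4 Pa × (1 psi / 6895 Pa) = 0.05953 psi

0.0595 psi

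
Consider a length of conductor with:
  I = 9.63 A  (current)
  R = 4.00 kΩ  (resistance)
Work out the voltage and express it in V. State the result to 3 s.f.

From Ohm's law: V = IR.
I = 9.63 A; R = 4.00 kΩ = 4000 Ω.
V = 38520 V  (the unit combination reduces to kg·m²/(A·s³) = V)

38500 V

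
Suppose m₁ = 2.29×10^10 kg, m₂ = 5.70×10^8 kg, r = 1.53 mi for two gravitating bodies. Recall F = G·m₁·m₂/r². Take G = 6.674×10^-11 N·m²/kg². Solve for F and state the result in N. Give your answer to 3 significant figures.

Directly: F = Gm₁m₂/r².
m₁ = 2.29×10^10 kg; m₂ = 5.70×10^8 kg; r = 1.53 mi = 2462 m; G = 6.674×10^-11 N·m²/kg².
F = 143.7 N  (the unit combination reduces to kg·m/s² = N)

144 N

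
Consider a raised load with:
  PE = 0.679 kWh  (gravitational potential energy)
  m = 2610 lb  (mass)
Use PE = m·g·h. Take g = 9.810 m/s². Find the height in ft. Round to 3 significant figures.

Rearranging: h = PE/(m·g).
PE = 0.679 kWh = 2.444×10^6 J; m = 2610 lb = 1184 kg; g = 9.810 m/s².
h = 210.5 m
210.5 m × (1 ft / 0.3048 m) = 690.5 ft

691 ft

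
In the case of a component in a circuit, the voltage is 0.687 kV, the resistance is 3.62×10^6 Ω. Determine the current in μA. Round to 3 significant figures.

Rearranging: I = V/R.
V = 0.687 kV = 687.0 V; R = 3.62×10^6 Ω.
I = 1.898×10^-4 A
1.898×10^-4 A × (1 μA / 1.000×10^-6 A) = 189.8 μA

190 μA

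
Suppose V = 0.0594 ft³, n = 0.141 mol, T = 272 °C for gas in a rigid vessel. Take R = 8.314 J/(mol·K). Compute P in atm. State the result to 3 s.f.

3.75 atm

Directly: P = nRT/V.
V = 0.0594 ft³ = 0.001682 m³; n = 0.141 mol; T = 272 °C = 545.1 K; R = 8.314 J/(mol·K).
P = 3.799×10^5 Pa
3.799×10^5 Pa × (1 atm / 1.013×10^5 Pa) = 3.750 atm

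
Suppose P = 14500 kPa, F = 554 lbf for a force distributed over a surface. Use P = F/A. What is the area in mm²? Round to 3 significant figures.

170 mm²

Solving P = F/A for A: A = F/P.
P = 14500 kPa = 1.450×10^7 Pa; F = 554 lbf = 2464 N.
A = 1.700×10^-4 m²
1.700×10^-4 m² × (1 mm² / 1.000×10^-6 m²) = 170.0 mm²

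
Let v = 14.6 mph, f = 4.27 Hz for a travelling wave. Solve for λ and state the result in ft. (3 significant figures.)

Solving v = f·λ for λ: λ = v/f.
v = 14.6 mph = 6.527 m/s; f = 4.27 Hz.
λ = 1.529 m
1.529 m × (1 ft / 0.3048 m) = 5.015 ft

5.01 ft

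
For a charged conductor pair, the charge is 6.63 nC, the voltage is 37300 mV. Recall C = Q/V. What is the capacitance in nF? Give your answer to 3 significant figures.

Directly: C = Q/V.
Q = 6.63 nC = 6.630×10^-9 C; V = 37300 mV = 37.30 V.
C = 1.777×10^-10 F
1.777×10^-10 F × (1 nF / 1.000×10^-9 F) = 0.1777 nF

0.178 nF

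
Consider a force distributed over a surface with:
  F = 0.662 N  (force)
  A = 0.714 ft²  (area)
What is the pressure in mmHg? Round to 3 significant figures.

0.0749 mmHg

Directly: P = F/A.
F = 0.662 N; A = 0.714 ft² = 0.06633 m².
P = 9.980 Pa
9.980 Pa × (1 mmHg / 133.3 Pa) = 0.07486 mmHg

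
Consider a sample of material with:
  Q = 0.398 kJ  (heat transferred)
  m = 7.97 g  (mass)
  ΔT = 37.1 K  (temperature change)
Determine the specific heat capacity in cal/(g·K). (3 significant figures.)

Rearranging: c = Q/(m·ΔT).
Q = 0.398 kJ = 398.0 J; m = 7.97 g = 0.007970 kg; ΔT = 37.1 K.
c = 1346 J/(kg·K)
1346 J/(kg·K) × (1 cal/(g·K) / 4184 J/(kg·K)) = 0.3217 cal/(g·K)

0.322 cal/(g·K)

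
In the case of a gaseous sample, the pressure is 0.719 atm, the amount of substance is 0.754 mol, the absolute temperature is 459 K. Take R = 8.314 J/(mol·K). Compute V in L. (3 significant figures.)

From the ideal-gas law: V = nRT/P.
P = 0.719 atm = 72853 Pa; n = 0.754 mol; T = 459 K; R = 8.314 J/(mol·K).
V = 0.03950 m³
0.03950 m³ × (1 L / 0.001000 m³) = 39.50 L

39.5 L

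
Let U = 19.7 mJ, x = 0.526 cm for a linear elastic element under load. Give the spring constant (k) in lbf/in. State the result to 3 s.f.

8.13 lbf/in

Solving U = ½k·x² for k: k = 2U/x².
U = 19.7 mJ = 0.01970 J; x = 0.526 cm = 0.005260 m.
k = 1424 N/m
1424 N/m × (1 lbf/in / 175.1 N/m) = 8.132 lbf/in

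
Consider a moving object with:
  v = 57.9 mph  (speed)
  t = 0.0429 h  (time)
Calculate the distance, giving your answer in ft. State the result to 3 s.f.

Rearranging v = d/t for d: d = v·t.
v = 57.9 mph = 25.88 m/s; t = 0.0429 h = 154.4 s.
d = 3997 m
3997 m × (1 ft / 0.3048 m) = 13115 ft

13100 ft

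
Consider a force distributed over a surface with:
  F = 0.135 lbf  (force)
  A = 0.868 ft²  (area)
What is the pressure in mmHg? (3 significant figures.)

0.0559 mmHg

P is given directly by: P = F/A.
F = 0.135 lbf = 0.6005 N; A = 0.868 ft² = 0.08064 m².
P = 7.447 Pa  (the unit combination reduces to kg/(m·s²) = Pa)
7.447 Pa × (1 mmHg / 133.3 Pa) = 0.05586 mmHg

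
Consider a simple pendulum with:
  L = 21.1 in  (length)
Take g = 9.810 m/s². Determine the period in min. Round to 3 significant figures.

0.0245 min

T is given directly by: T = 2π√(L/g).
L = 21.1 in = 0.5359 m; g = 9.810 m/s².
T = 1.469 s
1.469 s × (1 min / 60.00 s) = 0.02448 min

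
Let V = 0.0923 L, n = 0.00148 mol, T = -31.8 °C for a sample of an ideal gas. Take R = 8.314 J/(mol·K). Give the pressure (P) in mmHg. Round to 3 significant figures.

P is given directly by: P = nRT/V.
V = 0.0923 L = 9.230×10^-5 m³; n = 0.00148 mol; T = -31.8 °C = 241.3 K; R = 8.314 J/(mol·K).
P = 32175 Pa
32175 Pa × (1 mmHg / 133.3 Pa) = 241.3 mmHg

241 mmHg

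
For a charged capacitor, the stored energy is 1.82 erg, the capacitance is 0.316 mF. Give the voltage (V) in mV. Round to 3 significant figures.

Rearranging: V = √(2E/C).
E = 1.82 erg = 1.820×10^-7 J; C = 0.316 mF = 3.160×10^-4 F.
V = 0.03394 V  (the unit combination reduces to kg·m²/(A·s³) = V)
0.03394 V × (1 mV / 0.001000 V) = 33.94 mV

33.9 mV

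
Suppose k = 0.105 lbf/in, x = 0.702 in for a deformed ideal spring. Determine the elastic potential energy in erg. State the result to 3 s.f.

U is given directly by: U = ½kx².
k = 0.105 lbf/in = 18.39 N/m; x = 0.702 in = 0.01783 m.
U = 0.002923 J
0.002923 J × (1 erg / 1.000×10^-7 J) = 29232 erg

29200 erg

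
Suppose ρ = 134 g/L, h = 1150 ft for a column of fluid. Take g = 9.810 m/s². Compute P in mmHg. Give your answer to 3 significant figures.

P is given directly by: P = ρgh.
ρ = 134 g/L = 134.0 kg/m³; h = 1150 ft = 350.5 m; g = 9.810 m/s².
P = 4.608×10^5 Pa  (the unit combination reduces to kg/(m·s²) = Pa)
4.608×10^5 Pa × (1 mmHg / 133.3 Pa) = 3456 mmHg

3460 mmHg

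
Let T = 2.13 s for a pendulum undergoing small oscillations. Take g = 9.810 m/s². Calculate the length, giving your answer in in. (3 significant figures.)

44.4 in

Rearranging T = 2π√(L/g) for L: L = g·(T/2π)².
T = 2.13 s; g = 9.810 m/s².
L = 1.127 m
1.127 m × (1 in / 0.02540 m) = 44.38 in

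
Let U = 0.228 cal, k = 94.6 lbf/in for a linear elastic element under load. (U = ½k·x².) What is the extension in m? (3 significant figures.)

0.0107 m

Solving U = ½k·x² for x: x = √(2U/k).
U = 0.228 cal = 0.9540 J; k = 94.6 lbf/in = 16567 N/m.
x = 0.01073 m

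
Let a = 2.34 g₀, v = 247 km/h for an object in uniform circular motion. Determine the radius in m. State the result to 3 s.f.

205 m

Rearranging a = v²/r for r: r = v²/a.
a = 2.34 g₀ = 22.95 m/s²; v = 247 km/h = 68.61 m/s.
r = 205.1 m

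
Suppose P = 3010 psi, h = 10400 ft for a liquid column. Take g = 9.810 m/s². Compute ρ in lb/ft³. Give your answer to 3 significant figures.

Solving P = ρ·g·h for ρ: ρ = P/(g·h).
P = 3010 psi = 2.075×10^7 Pa; h = 10400 ft = 3170 m; g = 9.810 m/s².
ρ = 667.4 kg/m³
667.4 kg/m³ × (1 lb/ft³ / 16.02 kg/m³) = 41.66 lb/ft³

41.7 lb/ft³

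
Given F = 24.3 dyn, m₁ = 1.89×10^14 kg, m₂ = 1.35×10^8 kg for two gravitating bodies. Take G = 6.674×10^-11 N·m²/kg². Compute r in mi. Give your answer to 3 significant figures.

Rearranging: r = √(G·m₁m₂/F).
F = 24.3 dyn = 2.430×10^-4 N; m₁ = 1.89×10^14 kg; m₂ = 1.35×10^8 kg; G = 6.674×10^-11 N·m²/kg².
r = 8.371×10^7 m
8.371×10^7 m × (1 mi / 1609 m) = 52016 mi

52000 mi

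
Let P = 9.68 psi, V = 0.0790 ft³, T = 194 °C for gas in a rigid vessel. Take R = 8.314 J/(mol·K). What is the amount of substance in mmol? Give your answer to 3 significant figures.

38.4 mmol

Rearranging PV = nRT for n: n = PV/(RT).
P = 9.68 psi = 66741 Pa; V = 0.0790 ft³ = 0.002237 m³; T = 194 °C = 467.1 K; R = 8.314 J/(mol·K).
n = 0.03844 mol
0.03844 mol × (1 mmol / 0.001000 mol) = 38.44 mmol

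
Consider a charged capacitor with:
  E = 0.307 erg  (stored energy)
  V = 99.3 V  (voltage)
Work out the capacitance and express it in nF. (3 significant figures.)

0.00623 nF

Rearranging: C = 2E/V².
E = 0.307 erg = 3.070×10^-8 J; V = 99.3 V.
C = 6.227×10^-12 F
6.227×10^-12 F × (1 nF / 1.000×10^-9 F) = 0.006227 nF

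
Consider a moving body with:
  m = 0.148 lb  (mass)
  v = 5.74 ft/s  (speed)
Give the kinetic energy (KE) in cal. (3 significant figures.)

0.0246 cal

Directly: KE = ½mv².
m = 0.148 lb = 0.06713 kg; v = 5.74 ft/s = 1.750 m/s.
KE = 0.1027 J
0.1027 J × (1 cal / 4.184 J) = 0.02456 cal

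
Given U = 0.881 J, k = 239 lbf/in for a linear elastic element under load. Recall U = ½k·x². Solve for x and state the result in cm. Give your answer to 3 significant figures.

Rearranging: x = √(2U/k).
U = 0.881 J; k = 239 lbf/in = 41855 N/m.
x = 0.006488 m
0.006488 m × (1 cm / 0.01000 m) = 0.6488 cm

0.649 cm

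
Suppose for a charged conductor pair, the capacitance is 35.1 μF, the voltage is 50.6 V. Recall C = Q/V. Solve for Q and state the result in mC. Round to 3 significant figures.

1.78 mC

Rearranging C = Q/V for Q: Q = CV.
C = 35.1 μF = 3.510×10^-5 F; V = 50.6 V.
Q = 0.001776 C
0.001776 C × (1 mC / 0.001000 C) = 1.776 mC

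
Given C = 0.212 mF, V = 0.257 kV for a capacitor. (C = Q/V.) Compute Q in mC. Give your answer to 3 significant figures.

54.5 mC

Rearranging C = Q/V for Q: Q = CV.
C = 0.212 mF = 2.120×10^-4 F; V = 0.257 kV = 257.0 V.
Q = 0.05448 C  (the unit combination reduces to A·s = C)
0.05448 C × (1 mC / 0.001000 C) = 54.48 mC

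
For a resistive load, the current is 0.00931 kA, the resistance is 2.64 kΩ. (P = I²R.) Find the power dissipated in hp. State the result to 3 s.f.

Directly: P = I²R.
I = 0.00931 kA = 9.310 A; R = 2.64 kΩ = 2640 Ω.
P = 2.288×10^5 W  (the unit combination reduces to kg·m²/s³ = W)
2.288×10^5 W × (1 hp / 745.7 W) = 306.9 hp

307 hp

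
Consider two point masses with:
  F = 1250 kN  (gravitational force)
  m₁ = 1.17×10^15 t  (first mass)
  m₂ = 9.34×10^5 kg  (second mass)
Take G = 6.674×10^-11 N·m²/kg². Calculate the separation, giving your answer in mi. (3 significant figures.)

4.75 mi

Solving F = G·m₁·m₂/r² for r: r = √(G·m₁m₂/F).
F = 1250 kN = 1.250×10^6 N; m₁ = 1.17×10^15 t = 1.170×10^18 kg; m₂ = 9.34×10^5 kg; G = 6.674×10^-11 N·m²/kg².
r = 7638 m
7638 m × (1 mi / 1609 m) = 4.746 mi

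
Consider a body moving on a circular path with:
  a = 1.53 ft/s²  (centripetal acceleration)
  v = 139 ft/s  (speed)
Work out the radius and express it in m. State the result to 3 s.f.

3850 m

Rearranging a = v²/r for r: r = v²/a.
a = 1.53 ft/s² = 0.4663 m/s²; v = 139 ft/s = 42.37 m/s.
r = 3849 m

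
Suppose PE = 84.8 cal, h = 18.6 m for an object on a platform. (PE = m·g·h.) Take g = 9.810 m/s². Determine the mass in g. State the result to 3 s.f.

Rearranging PE = m·g·h for m: m = PE/(g·h).
PE = 84.8 cal = 354.8 J; h = 18.6 m; g = 9.810 m/s².
m = 1.944 kg
1.944 kg × (1 g / 0.001000 kg) = 1944 g

1940 g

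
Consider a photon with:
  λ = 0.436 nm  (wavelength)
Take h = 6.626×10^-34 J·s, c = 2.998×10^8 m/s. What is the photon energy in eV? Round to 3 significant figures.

2840 eV

E is given directly by: E = hc/λ.
λ = 0.436 nm = 4.360×10^-10 m; h = 6.626×10^-34 J·s; c = 2.998×10^8 m/s.
E = 4.556×10^-16 J
4.556×10^-16 J × (1 eV / 1.602×10^-19 J) = 2844 eV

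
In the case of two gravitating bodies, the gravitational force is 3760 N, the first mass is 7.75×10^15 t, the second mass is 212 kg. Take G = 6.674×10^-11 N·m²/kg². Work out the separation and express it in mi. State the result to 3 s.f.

3.36 mi

From Newton's law of gravitation: r = √(G·m₁m₂/F).
F = 3760 N; m₁ = 7.75×10^15 t = 7.750×10^18 kg; m₂ = 212 kg; G = 6.674×10^-11 N·m²/kg².
r = 5400 m
5400 m × (1 mi / 1609 m) = 3.356 mi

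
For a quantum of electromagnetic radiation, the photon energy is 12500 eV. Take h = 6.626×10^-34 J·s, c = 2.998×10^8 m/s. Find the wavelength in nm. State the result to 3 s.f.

0.0992 nm

Rearranging: λ = hc/E.
E = 12500 eV = 2.003×10^-15 J; h = 6.626×10^-34 J·s; c = 2.998×10^8 m/s.
λ = 9.919×10^-11 m
9.919×10^-11 m × (1 nm / 1.000×10^-9 m) = 0.09919 nm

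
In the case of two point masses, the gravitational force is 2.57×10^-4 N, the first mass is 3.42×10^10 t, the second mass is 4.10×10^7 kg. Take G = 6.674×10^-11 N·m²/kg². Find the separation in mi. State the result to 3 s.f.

11900 mi

From Newton's law of gravitation: r = √(G·m₁m₂/F).
F = 2.57×10^-4 N; m₁ = 3.42×10^10 t = 3.420×10^13 kg; m₂ = 4.10×10^7 kg; G = 6.674×10^-11 N·m²/kg².
r = 1.908×10^7 m
1.908×10^7 m × (1 mi / 1609 m) = 11857 mi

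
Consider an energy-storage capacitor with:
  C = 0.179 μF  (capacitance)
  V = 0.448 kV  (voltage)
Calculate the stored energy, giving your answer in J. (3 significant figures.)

0.0180 J

E is given directly by: E = ½CV².
C = 0.179 μF = 1.790×10^-7 F; V = 0.448 kV = 448.0 V.
E = 0.01796 J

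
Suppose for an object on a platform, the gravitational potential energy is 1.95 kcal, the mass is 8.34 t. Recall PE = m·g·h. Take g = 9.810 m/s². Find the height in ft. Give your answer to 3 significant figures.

Solving PE = m·g·h for h: h = PE/(m·g).
PE = 1.95 kcal = 8159 J; m = 8.34 t = 8340 kg; g = 9.810 m/s².
h = 0.09972 m
0.09972 m × (1 ft / 0.3048 m) = 0.3272 ft

0.327 ft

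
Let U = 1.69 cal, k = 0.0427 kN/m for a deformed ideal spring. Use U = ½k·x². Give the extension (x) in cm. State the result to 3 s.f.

57.5 cm

Rearranging U = ½k·x² for x: x = √(2U/k).
U = 1.69 cal = 7.071 J; k = 0.0427 kN/m = 42.70 N/m.
x = 0.5755 m
0.5755 m × (1 cm / 0.01000 m) = 57.55 cm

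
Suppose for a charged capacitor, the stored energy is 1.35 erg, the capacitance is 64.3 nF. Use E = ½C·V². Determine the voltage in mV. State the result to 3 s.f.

Rearranging: V = √(2E/C).
E = 1.35 erg = 1.350×10^-7 J; C = 64.3 nF = 6.430×10^-8 F.
V = 2.049 V  (the unit combination reduces to kg·m²/(A·s³) = V)
2.049 V × (1 mV / 0.001000 V) = 2049 mV

2050 mV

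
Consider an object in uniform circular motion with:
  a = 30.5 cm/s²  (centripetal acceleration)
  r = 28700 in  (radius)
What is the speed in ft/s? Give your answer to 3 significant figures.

Solving a = v²/r for v: v = √(a·r).
a = 30.5 cm/s² = 0.3050 m/s²; r = 28700 in = 729.0 m.
v = 14.91 m/s
14.91 m/s × (1 ft/s / 0.3048 m/s) = 48.92 ft/s

48.9 ft/s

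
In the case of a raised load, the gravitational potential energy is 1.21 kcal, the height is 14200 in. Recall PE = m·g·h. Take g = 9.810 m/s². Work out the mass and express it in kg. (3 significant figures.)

1.43 kg

Solving PE = m·g·h for m: m = PE/(g·h).
PE = 1.21 kcal = 5063 J; h = 14200 in = 360.7 m; g = 9.810 m/s².
m = 1.431 kg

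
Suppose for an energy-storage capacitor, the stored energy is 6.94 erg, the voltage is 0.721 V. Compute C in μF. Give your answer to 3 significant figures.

Rearranging: C = 2E/V².
E = 6.94 erg = 6.940×10^-7 J; V = 0.721 V.
C = 2.670×10^-6 F
2.670×10^-6 F × (1 μF / 1.000×10^-6 F) = 2.670 μF

2.67 μF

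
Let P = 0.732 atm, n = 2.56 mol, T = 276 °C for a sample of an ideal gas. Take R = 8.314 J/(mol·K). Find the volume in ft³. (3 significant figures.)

Solving PV = nRT for V: V = nRT/P.
P = 0.732 atm = 74170 Pa; n = 2.56 mol; T = 276 °C = 549.1 K; R = 8.314 J/(mol·K).
V = 0.1576 m³
0.1576 m³ × (1 ft³ / 0.02832 m³) = 5.565 ft³

5.57 ft³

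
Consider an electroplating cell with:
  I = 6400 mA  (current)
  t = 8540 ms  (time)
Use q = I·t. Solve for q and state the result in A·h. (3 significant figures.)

Directly: q = It.
I = 6400 mA = 6.400 A; t = 8540 ms = 8.540 s.
q = 54.66 C
54.66 C × (1 A·h / 3600 C) = 0.01518 A·h

0.0152 A·h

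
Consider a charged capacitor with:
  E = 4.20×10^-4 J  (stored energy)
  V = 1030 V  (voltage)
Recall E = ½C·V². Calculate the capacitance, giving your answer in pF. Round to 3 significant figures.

792 pF

Solving E = ½C·V² for C: C = 2E/V².
E = 4.20×10^-4 J; V = 1030 V.
C = 7.918×10^-10 F
7.918×10^-10 F × (1 pF / 1.000×10^-12 F) = 791.8 pF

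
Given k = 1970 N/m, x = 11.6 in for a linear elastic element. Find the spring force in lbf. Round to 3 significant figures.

130 lbf

Directly: F = kx.
k = 1970 N/m; x = 11.6 in = 0.2946 m.
F = 580.4 N
580.4 N × (1 lbf / 4.448 N) = 130.5 lbf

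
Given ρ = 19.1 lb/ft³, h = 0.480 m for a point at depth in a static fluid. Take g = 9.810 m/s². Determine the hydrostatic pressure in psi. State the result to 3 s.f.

P is given directly by: P = ρgh.
ρ = 19.1 lb/ft³ = 306.0 kg/m³; h = 0.480 m; g = 9.810 m/s².
P = 1441 Pa  (the unit combination reduces to kg/(m·s²) = Pa)
1441 Pa × (1 psi / 6895 Pa) = 0.2090 psi

0.209 psi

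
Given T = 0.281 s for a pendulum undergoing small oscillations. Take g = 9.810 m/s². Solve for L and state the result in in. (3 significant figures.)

Rearranging T = 2π√(L/g) for L: L = g·(T/2π)².
T = 0.281 s; g = 9.810 m/s².
L = 0.01962 m
0.01962 m × (1 in / 0.02540 m) = 0.7725 in

0.772 in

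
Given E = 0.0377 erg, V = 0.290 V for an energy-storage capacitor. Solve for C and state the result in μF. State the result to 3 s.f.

Solving E = ½C·V² for C: C = 2E/V².
E = 0.0377 erg = 3.770×10^-9 J; V = 0.290 V.
C = 8.966×10^-8 F
8.966×10^-8 F × (1 μF / 1.000×10^-6 F) = 0.08966 μF

0.0897 μF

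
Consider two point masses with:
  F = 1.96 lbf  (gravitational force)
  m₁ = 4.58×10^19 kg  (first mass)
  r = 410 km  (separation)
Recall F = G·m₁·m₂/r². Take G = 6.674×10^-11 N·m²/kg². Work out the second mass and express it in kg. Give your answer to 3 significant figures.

479 kg

From Newton's law of gravitation: m₂ = F·r²/(G·m₁).
F = 1.96 lbf = 8.719 N; m₁ = 4.58×10^19 kg; r = 410 km = 4.100×10^5 m; G = 6.674×10^-11 N·m²/kg².
m₂ = 479.5 kg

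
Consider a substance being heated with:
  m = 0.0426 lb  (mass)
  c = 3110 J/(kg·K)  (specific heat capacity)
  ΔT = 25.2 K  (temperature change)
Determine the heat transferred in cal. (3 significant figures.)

362 cal

Directly: Q = mcΔT.
m = 0.0426 lb = 0.01932 kg; c = 3110 J/(kg·K); ΔT = 25.2 K.
Q = 1514 J
1514 J × (1 cal / 4.184 J) = 361.9 cal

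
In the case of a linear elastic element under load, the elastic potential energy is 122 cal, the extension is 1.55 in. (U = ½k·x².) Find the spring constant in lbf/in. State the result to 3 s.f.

3760 lbf/in

Rearranging: k = 2U/x².
U = 122 cal = 510.4 J; x = 1.55 in = 0.03937 m.
k = 6.586×10^5 N/m
6.586×10^5 N/m × (1 lbf/in / 175.1 N/m) = 3761 lbf/in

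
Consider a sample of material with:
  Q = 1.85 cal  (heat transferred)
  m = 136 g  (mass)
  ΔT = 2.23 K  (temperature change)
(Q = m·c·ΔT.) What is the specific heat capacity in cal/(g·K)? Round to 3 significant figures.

0.00610 cal/(g·K)

Rearranging Q = m·c·ΔT for c: c = Q/(m·ΔT).
Q = 1.85 cal = 7.740 J; m = 136 g = 0.1360 kg; ΔT = 2.23 K.
c = 25.52 J/(kg·K)
25.52 J/(kg·K) × (1 cal/(g·K) / 4184 J/(kg·K)) = 0.006100 cal/(g·K)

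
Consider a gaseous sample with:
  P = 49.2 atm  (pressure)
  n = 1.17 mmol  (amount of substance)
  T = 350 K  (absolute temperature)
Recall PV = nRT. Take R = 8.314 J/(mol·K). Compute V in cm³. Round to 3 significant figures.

0.683 cm³

Solving PV = nRT for V: V = nRT/P.
P = 49.2 atm = 4.985×10^6 Pa; n = 1.17 mmol = 0.001170 mol; T = 350 K; R = 8.314 J/(mol·K).
V = 6.829×10^-7 m³
6.829×10^-7 m³ × (1 cm³ / 1.000×10^-6 m³) = 0.6829 cm³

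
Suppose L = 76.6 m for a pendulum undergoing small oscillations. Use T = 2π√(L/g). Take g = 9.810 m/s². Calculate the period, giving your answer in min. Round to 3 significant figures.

T is given directly by: T = 2π√(L/g).
L = 76.6 m; g = 9.810 m/s².
T = 17.56 s
17.56 s × (1 min / 60.00 s) = 0.2926 min

0.293 min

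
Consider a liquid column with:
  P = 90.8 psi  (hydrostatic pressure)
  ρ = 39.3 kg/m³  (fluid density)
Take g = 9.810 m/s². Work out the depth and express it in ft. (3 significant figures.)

5330 ft

Solving P = ρ·g·h for h: h = P/(ρ·g).
P = 90.8 psi = 6.260×10^5 Pa; ρ = 39.3 kg/m³; g = 9.810 m/s².
h = 1624 m
1624 m × (1 ft / 0.3048 m) = 5328 ft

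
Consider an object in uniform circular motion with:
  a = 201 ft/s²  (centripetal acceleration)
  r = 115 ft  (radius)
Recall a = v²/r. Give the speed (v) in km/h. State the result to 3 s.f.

Rearranging a = v²/r for v: v = √(a·r).
a = 201 ft/s² = 61.26 m/s²; r = 115 ft = 35.05 m.
v = 46.34 m/s
46.34 m/s × (1 km/h / 0.2778 m/s) = 166.8 km/h

167 km/h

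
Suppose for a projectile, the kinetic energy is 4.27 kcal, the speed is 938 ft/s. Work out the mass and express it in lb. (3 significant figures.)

Solving KE = ½mv² for m: m = 2·KE/v².
KE = 4.27 kcal = 17866 J; v = 938 ft/s = 285.9 m/s.
m = 0.4371 kg
0.4371 kg × (1 lb / 0.4536 kg) = 0.9637 lb

0.964 lb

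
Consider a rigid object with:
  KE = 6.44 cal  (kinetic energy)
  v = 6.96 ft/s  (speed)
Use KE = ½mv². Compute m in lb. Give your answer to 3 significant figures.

26.4 lb

Rearranging: m = 2·KE/v².
KE = 6.44 cal = 26.94 J; v = 6.96 ft/s = 2.121 m/s.
m = 11.97 kg
11.97 kg × (1 lb / 0.4536 kg) = 26.40 lb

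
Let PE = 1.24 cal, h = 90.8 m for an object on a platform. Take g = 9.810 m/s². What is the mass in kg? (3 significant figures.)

Solving PE = m·g·h for m: m = PE/(g·h).
PE = 1.24 cal = 5.188 J; h = 90.8 m; g = 9.810 m/s².
m = 0.005824 kg

0.00582 kg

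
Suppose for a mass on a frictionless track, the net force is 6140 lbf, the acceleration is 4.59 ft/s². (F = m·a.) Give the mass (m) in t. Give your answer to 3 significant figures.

From Newton's second law: m = F/a.
F = 6140 lbf = 27312 N; a = 4.59 ft/s² = 1.399 m/s².
m = 19522 kg
19522 kg × (1 t / 1000 kg) = 19.52 t

19.5 t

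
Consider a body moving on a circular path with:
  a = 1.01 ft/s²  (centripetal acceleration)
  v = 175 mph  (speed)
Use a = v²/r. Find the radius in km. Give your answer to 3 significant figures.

Rearranging: r = v²/a.
a = 1.01 ft/s² = 0.3078 m/s²; v = 175 mph = 78.23 m/s.
r = 19881 m
19881 m × (1 km / 1000 m) = 19.88 km

19.9 km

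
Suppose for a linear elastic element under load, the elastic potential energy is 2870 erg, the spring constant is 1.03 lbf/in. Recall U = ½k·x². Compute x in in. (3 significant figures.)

Rearranging: x = √(2U/k).
U = 2870 erg = 2.870×10^-4 J; k = 1.03 lbf/in = 180.4 N/m.
x = 0.001784 m
0.001784 m × (1 in / 0.02540 m) = 0.07023 in

0.0702 in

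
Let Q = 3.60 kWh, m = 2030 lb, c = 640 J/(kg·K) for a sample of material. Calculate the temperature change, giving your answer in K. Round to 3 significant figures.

Rearranging Q = m·c·ΔT for ΔT: ΔT = Q/(m·c).
Q = 3.60 kWh = 1.296×10^7 J; m = 2030 lb = 920.8 kg; c = 640 J/(kg·K).
ΔT = 21.99 K

22.0 K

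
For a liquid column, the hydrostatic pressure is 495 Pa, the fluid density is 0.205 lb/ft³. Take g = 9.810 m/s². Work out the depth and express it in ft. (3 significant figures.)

50.4 ft

Rearranging P = ρ·g·h for h: h = P/(ρ·g).
P = 495 Pa; ρ = 0.205 lb/ft³ = 3.284 kg/m³; g = 9.810 m/s².
h = 15.37 m
15.37 m × (1 ft / 0.3048 m) = 50.41 ft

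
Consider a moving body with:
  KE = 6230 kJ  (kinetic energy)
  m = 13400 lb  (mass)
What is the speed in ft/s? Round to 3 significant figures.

149 ft/s

Rearranging: v = √(2·KE/m).
KE = 6230 kJ = 6.230×10^6 J; m = 13400 lb = 6078 kg.
v = 45.28 m/s
45.28 m/s × (1 ft/s / 0.3048 m/s) = 148.5 ft/s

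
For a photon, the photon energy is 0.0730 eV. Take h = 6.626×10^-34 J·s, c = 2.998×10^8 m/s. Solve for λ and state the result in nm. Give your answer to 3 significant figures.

Rearranging E = h·c/λ for λ: λ = hc/E.
E = 0.0730 eV = 1.170×10^-20 J; h = 6.626×10^-34 J·s; c = 2.998×10^8 m/s.
λ = 1.698×10^-5 m
1.698×10^-5 m × (1 nm / 1.000×10^-9 m) = 16984 nm

17000 nm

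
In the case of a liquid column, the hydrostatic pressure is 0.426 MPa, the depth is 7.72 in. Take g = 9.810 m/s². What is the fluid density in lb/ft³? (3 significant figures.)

13800 lb/ft³

Solving P = ρ·g·h for ρ: ρ = P/(g·h).
P = 0.426 MPa = 4.260×10^5 Pa; h = 7.72 in = 0.1961 m; g = 9.810 m/s².
ρ = 2.215×10^5 kg/m³
2.215×10^5 kg/m³ × (1 lb/ft³ / 16.02 kg/m³) = 13825 lb/ft³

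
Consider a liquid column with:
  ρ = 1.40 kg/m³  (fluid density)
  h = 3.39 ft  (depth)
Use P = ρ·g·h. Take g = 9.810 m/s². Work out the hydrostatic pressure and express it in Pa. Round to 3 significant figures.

14.2 Pa

P is given directly by: P = ρgh.
ρ = 1.40 kg/m³; h = 3.39 ft = 1.033 m; g = 9.810 m/s².
P = 14.19 Pa  (the unit combination reduces to kg/(m·s²) = Pa)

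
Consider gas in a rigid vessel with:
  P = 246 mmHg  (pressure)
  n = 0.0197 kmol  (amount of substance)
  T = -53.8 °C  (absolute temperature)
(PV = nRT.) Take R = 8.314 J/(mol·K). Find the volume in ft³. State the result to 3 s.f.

38.7 ft³

Rearranging: V = nRT/P.
P = 246 mmHg = 32797 Pa; n = 0.0197 kmol = 19.70 mol; T = -53.8 °C = 219.3 K; R = 8.314 J/(mol·K).
V = 1.095 m³
1.095 m³ × (1 ft³ / 0.02832 m³) = 38.68 ft³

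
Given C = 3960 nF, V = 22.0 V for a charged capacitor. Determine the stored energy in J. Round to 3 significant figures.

9.58×10^-4 J

Directly: E = ½CV².
C = 3960 nF = 3.960×10^-6 F; V = 22.0 V.
E = 9.583×10^-4 J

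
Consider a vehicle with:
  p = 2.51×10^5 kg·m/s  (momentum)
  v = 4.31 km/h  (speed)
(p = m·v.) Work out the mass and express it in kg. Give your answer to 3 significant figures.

2.10×10^5 kg

Solving p = m·v for m: m = p/v.
p = 2.51×10^5 kg·m/s; v = 4.31 km/h = 1.197 m/s.
m = 2.097×10^5 kg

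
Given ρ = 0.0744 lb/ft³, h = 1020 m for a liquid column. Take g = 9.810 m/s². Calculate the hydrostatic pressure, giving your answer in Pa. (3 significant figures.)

11900 Pa

P is given directly by: P = ρgh.
ρ = 0.0744 lb/ft³ = 1.192 kg/m³; h = 1020 m; g = 9.810 m/s².
P = 11925 Pa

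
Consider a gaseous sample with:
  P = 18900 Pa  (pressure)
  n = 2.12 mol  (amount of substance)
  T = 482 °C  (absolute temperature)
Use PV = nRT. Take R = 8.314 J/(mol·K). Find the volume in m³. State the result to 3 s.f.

0.704 m³

From the ideal-gas law: V = nRT/P.
P = 18900 Pa; n = 2.12 mol; T = 482 °C = 755.1 K; R = 8.314 J/(mol·K).
V = 0.7042 m³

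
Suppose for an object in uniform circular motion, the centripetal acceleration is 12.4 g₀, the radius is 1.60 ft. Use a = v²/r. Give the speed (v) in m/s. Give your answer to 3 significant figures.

7.70 m/s

Rearranging a = v²/r for v: v = √(a·r).
a = 12.4 g₀ = 121.6 m/s²; r = 1.60 ft = 0.4877 m.
v = 7.701 m/s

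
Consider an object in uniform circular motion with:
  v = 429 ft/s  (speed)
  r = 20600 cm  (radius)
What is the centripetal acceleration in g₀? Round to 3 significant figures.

8.46 g₀

Directly: a = v²/r.
v = 429 ft/s = 130.8 m/s; r = 20600 cm = 206.0 m.
a = 83.00 m/s²
83.00 m/s² × (1 g₀ / 9.807 m/s²) = 8.464 g₀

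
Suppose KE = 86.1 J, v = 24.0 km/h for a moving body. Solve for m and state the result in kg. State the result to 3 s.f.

3.87 kg

Rearranging: m = 2·KE/v².
KE = 86.1 J; v = 24.0 km/h = 6.667 m/s.
m = 3.874 kg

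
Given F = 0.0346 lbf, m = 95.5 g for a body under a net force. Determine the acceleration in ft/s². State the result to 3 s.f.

5.29 ft/s²

From Newton's second law: a = F/m.
F = 0.0346 lbf = 0.1539 N; m = 95.5 g = 0.09550 kg.
a = 1.612 m/s²
1.612 m/s² × (1 ft/s² / 0.3048 m/s²) = 5.287 ft/s²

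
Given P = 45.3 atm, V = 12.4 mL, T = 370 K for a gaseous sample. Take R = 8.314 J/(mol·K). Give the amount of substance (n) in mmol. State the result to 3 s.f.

From the ideal-gas law: n = PV/(RT).
P = 45.3 atm = 4.590×10^6 Pa; V = 12.4 mL = 1.240×10^-5 m³; T = 370 K; R = 8.314 J/(mol·K).
n = 0.01850 mol
0.01850 mol × (1 mmol / 0.001000 mol) = 18.50 mmol

18.5 mmol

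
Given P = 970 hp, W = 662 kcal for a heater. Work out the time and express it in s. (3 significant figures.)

Solving P = W/t for t: t = W/P.
P = 970 hp = 7.233×10^5 W; W = 662 kcal = 2.770×10^6 J.
t = 3.829 s

3.83 s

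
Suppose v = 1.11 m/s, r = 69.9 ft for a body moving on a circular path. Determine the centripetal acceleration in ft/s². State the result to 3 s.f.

0.190 ft/s²

Directly: a = v²/r.
v = 1.11 m/s; r = 69.9 ft = 21.31 m.
a = 0.05783 m/s²
0.05783 m/s² × (1 ft/s² / 0.3048 m/s²) = 0.1897 ft/s²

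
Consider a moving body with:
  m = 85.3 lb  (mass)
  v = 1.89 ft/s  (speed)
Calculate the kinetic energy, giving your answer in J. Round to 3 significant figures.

Directly: KE = ½mv².
m = 85.3 lb = 38.69 kg; v = 1.89 ft/s = 0.5761 m/s.
KE = 6.420 J  (the unit combination reduces to kg·m²/s² = J)

6.42 J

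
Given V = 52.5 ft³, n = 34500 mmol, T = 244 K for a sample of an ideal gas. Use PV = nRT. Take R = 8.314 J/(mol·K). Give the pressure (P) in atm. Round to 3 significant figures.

P is given directly by: P = nRT/V.
V = 52.5 ft³ = 1.487 m³; n = 34500 mmol = 34.50 mol; T = 244 K; R = 8.314 J/(mol·K).
P = 47078 Pa  (the unit combination reduces to kg/(m·s²) = Pa)
47078 Pa × (1 atm / 1.013×10^5 Pa) = 0.4646 atm

0.465 atm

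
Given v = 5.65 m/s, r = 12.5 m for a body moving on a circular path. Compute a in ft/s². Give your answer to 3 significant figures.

Directly: a = v²/r.
v = 5.65 m/s; r = 12.5 m.
a = 2.554 m/s²
2.554 m/s² × (1 ft/s² / 0.3048 m/s²) = 8.379 ft/s²

8.38 ft/s²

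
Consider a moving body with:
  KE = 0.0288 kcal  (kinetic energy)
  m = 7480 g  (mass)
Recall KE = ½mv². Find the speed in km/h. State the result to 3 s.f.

Rearranging: v = √(2·KE/m).
KE = 0.0288 kcal = 120.5 J; m = 7480 g = 7.480 kg.
v = 5.676 m/s
5.676 m/s × (1 km/h / 0.2778 m/s) = 20.43 km/h

20.4 km/h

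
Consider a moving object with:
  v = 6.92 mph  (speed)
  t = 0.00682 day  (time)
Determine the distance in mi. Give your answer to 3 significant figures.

1.13 mi

Rearranging v = d/t for d: d = v·t.
v = 6.92 mph = 3.094 m/s; t = 0.00682 day = 589.2 s.
d = 1823 m
1823 m × (1 mi / 1609 m) = 1.133 mi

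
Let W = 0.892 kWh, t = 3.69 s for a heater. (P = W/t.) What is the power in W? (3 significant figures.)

Directly: P = W/t.
W = 0.892 kWh = 3.211×10^6 J; t = 3.69 s.
P = 8.702×10^5 W  (the unit combination reduces to kg·m²/s³ = W)

8.70×10^5 W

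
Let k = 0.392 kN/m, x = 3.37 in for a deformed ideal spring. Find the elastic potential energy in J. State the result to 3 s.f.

1.44 J

U is given directly by: U = ½kx².
k = 0.392 kN/m = 392.0 N/m; x = 3.37 in = 0.08560 m.
U = 1.436 J  (the unit combination reduces to kg·m²/s² = J)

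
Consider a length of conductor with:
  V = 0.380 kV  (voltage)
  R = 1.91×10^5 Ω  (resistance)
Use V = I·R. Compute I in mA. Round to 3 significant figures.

1.99 mA

Rearranging: I = V/R.
V = 0.380 kV = 380.0 V; R = 1.91×10^5 Ω.
I = 0.001990 A
0.001990 A × (1 mA / 0.001000 A) = 1.990 mA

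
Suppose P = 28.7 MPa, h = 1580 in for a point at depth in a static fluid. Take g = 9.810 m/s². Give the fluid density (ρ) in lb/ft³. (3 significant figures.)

4550 lb/ft³

Solving P = ρ·g·h for ρ: ρ = P/(g·h).
P = 28.7 MPa = 2.870×10^7 Pa; h = 1580 in = 40.13 m; g = 9.810 m/s².
ρ = 72899 kg/m³
72899 kg/m³ × (1 lb/ft³ / 16.02 kg/m³) = 4551 lb/ft³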